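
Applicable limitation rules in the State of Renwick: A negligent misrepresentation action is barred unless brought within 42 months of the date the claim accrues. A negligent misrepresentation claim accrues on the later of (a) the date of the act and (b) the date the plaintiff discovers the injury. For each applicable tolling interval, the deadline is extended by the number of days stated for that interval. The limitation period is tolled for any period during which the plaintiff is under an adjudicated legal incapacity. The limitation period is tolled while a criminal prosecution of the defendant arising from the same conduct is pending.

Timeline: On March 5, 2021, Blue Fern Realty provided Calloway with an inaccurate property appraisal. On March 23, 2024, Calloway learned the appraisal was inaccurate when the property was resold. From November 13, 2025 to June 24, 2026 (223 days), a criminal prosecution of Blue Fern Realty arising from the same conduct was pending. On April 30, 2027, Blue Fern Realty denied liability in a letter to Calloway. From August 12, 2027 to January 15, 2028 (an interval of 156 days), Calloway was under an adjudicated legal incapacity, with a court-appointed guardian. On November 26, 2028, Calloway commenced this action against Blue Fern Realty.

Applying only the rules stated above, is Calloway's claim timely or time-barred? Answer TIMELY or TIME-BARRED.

TIME-BARRED

Because discovery on March 23, 2024 post-dates the March 5, 2021 act, accrual under the later-of rule falls on March 23, 2024.
42 months from March 23, 2024 is September 23, 2027.
The pending criminal prosecution from November 13, 2025 to June 24, 2026 tolled the period for 223 days, extending the deadline to May 3, 2028.
The plaintiff's legal incapacity from August 12, 2027 to January 15, 2028 tolled the period for 156 days, extending the deadline to October 6, 2028.
The other events in the timeline have no effect on the limitation period under the stated rules.
The November 26, 2028 filing falls after the October 6, 2028 deadline; the claim is time-barred.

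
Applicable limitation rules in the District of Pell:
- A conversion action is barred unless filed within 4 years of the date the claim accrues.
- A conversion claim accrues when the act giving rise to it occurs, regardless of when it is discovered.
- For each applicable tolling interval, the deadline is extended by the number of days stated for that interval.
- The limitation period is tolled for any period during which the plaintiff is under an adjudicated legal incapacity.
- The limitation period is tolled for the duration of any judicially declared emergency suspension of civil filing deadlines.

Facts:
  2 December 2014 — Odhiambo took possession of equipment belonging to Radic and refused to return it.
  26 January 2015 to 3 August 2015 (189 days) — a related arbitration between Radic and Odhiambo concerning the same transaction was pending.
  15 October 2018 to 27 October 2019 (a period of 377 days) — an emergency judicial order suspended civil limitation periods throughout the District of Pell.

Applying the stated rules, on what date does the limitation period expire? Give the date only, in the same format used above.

14 December 2019

The limitation period began to run on 2 December 2014.
The untolled deadline — 4 years after 2 December 2014 — is 2 December 2018.
Because the emergency suspension of filing deadlines ran from 15 October 2018 to 27 October 2019, the deadline is extended by 377 days to 14 December 2019.
The pending related arbitration from 26 January 2015 to 3 August 2015 does not toll the period, because no stated rule makes a pending arbitration a tolling event.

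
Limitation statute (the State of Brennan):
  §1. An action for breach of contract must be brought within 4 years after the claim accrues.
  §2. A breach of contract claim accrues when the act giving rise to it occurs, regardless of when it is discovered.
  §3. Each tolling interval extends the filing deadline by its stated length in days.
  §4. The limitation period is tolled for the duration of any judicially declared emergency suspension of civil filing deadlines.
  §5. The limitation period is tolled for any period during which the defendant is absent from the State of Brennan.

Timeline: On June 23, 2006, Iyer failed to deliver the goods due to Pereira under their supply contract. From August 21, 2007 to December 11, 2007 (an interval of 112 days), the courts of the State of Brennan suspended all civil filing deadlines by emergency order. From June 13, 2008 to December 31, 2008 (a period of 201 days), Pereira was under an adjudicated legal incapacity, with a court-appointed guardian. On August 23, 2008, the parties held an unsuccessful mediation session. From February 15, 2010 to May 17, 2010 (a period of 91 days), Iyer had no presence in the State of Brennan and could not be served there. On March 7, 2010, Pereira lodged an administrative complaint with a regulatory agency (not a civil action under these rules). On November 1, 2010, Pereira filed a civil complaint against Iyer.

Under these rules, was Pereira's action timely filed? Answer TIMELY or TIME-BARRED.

The limitation period began to run on June 23, 2006.
Adding the 4 years base period to June 23, 2006 gives a deadline of June 23, 2010, before any tolling.
The period was tolled for 112 days by the emergency suspension of filing deadlines (August 21, 2007 to December 11, 2007), pushing the deadline to October 13, 2010.
Because the defendant's absence from the jurisdiction ran from February 15, 2010 to May 17, 2010, the deadline is extended by 91 days to January 12, 2011.
Although the plaintiff's incapacity ran from June 13, 2008 to December 31, 2008, the stated rules do not make that a tolling event, so it is disregarded.
Nothing else in the chronology tolls or restarts the period.
Pereira filed on November 1, 2010, before the January 12, 2011 deadline, so the action is timely.

TIMELY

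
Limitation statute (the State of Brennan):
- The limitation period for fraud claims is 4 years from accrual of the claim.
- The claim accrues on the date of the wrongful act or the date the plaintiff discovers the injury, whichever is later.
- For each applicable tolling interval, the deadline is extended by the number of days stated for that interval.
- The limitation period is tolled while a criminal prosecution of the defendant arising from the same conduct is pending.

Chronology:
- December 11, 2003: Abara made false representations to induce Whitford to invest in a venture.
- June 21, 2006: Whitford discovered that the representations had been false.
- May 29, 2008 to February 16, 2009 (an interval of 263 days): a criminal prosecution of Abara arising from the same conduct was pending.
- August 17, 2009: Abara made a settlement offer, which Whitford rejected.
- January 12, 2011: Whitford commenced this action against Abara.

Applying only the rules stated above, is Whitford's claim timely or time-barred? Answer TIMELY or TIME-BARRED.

Taking the later of the act (December 11, 2003) and discovery (June 21, 2006), the claim accrued on June 21, 2006.
Adding the 4 years base period to June 21, 2006 gives a deadline of June 21, 2010, before any tolling.
The period was tolled for 263 days by the pending criminal prosecution (May 29, 2008 to February 16, 2009), pushing the deadline to March 11, 2011.
Nothing else in the chronology tolls or restarts the period.
Whitford filed on January 12, 2011, before the March 11, 2011 deadline, so the action is timely.

TIMELY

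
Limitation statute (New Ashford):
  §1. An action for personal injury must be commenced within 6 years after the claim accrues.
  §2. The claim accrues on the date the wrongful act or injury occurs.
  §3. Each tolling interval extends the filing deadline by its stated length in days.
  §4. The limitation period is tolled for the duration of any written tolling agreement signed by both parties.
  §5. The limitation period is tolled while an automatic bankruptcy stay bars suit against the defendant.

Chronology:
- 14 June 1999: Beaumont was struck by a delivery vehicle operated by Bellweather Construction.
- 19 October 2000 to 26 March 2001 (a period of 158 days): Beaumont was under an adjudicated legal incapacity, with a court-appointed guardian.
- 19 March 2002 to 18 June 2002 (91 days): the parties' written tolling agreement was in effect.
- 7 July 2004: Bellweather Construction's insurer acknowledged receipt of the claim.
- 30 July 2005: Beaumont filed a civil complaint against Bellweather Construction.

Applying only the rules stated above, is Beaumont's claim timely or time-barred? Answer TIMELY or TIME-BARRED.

TIMELY

The limitation period began to run on 14 June 1999.
Adding the 6 years base period to 14 June 1999 gives a deadline of 14 June 2005, before any tolling.
The written tolling agreement from 19 March 2002 to 18 June 2002 tolled the period for 91 days, extending the deadline to 13 September 2005.
No stated provision tolls the period for the plaintiff's incapacity, so the interval from 19 October 2000 to 26 March 2001 has no effect on the deadline.
Nothing else in the chronology tolls or restarts the period.
The 30 July 2005 filing precedes the 13 September 2005 deadline; the claim is timely.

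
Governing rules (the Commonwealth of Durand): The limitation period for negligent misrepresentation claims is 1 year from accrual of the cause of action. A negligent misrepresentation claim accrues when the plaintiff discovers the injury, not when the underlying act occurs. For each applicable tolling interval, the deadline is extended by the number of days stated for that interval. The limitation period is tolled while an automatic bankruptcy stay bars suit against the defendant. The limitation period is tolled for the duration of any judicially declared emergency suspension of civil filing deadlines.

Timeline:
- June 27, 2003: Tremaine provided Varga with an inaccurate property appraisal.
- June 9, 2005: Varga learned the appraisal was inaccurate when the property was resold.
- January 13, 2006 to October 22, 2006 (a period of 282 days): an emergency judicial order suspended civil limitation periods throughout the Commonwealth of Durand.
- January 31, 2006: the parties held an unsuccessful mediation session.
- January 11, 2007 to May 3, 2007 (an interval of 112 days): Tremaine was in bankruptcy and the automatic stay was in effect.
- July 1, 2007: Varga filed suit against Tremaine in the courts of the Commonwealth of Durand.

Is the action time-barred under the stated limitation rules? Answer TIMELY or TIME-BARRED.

TIMELY

Accrual is tied to discovery, so the period began on June 9, 2005 rather than on June 27, 2003 when the act occurred.
Adding the 1 year base period to June 9, 2005 gives a deadline of June 9, 2006, before any tolling.
The period was tolled for 282 days by the emergency suspension of filing deadlines (January 13, 2006 to October 22, 2006), pushing the deadline to March 18, 2007.
Because the automatic bankruptcy stay ran from January 11, 2007 to May 3, 2007, the deadline is extended by 112 days to July 8, 2007.
None of the other events listed affects the running of the period under the stated rules.
The July 1, 2007 filing precedes the July 8, 2007 deadline; the claim is timely.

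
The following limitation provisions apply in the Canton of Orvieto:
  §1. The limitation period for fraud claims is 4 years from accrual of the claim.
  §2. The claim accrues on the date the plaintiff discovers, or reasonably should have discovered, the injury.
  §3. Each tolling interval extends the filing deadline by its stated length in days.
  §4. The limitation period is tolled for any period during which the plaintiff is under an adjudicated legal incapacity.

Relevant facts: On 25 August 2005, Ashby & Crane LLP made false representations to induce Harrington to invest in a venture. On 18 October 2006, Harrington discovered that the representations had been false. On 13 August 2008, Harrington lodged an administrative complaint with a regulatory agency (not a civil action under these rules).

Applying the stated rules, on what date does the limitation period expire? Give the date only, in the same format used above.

18 October 2010

The claim did not accrue until Harrington discovered the injury on 18 October 2006; the 25 August 2005 act date does not start the clock under the stated rule.
4 years from 18 October 2006 is 18 October 2010.
None of the other events listed affects the running of the period under the stated rules.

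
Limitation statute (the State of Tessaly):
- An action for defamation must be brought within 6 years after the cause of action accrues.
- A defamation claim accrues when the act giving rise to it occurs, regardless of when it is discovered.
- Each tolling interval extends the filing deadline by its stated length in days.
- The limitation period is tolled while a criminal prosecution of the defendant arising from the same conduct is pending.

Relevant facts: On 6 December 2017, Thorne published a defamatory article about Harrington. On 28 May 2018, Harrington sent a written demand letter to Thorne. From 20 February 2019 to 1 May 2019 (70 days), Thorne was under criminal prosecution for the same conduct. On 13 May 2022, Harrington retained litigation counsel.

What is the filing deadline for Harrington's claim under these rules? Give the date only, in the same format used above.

The limitation period began to run on 6 December 2017.
The untolled deadline — 6 years after 6 December 2017 — is 6 December 2023.
The pending criminal prosecution from 20 February 2019 to 1 May 2019 tolled the period for 70 days, extending the deadline to 14 February 2024.
None of the other events listed affects the running of the period under the stated rules.

14 February 2024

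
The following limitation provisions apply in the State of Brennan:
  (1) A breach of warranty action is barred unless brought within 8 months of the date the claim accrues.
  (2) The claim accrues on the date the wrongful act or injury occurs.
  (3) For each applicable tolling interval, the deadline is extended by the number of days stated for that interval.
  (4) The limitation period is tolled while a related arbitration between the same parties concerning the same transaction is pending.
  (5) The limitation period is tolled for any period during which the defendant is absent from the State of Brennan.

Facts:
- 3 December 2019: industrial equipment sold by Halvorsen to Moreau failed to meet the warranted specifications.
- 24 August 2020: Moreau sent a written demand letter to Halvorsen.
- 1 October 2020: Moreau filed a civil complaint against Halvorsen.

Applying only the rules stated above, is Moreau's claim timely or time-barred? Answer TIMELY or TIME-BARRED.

The claim accrued on 3 December 2019, when the wrongful act occurred.
The untolled deadline — 8 months after 3 December 2019 — is 3 August 2020.
None of the other events listed affects the running of the period under the stated rules.
Filing on 1 October 2020 missed the 3 August 2020 deadline — the action is time-barred.

TIME-BARRED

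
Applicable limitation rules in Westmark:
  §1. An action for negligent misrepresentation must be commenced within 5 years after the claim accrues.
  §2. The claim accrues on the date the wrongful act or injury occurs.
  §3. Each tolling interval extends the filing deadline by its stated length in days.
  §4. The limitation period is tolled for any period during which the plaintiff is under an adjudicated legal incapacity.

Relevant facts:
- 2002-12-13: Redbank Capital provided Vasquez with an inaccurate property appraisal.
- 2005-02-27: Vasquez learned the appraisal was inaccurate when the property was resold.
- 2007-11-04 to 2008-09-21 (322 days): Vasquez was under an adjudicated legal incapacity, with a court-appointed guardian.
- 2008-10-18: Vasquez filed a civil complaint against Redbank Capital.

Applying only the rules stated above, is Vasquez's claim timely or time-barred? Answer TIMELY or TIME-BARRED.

TIMELY

The claim accrued on 2002-12-13, when the wrongful act occurred; under the stated occurrence rule the 2005-02-27 discovery does not delay accrual.
5 years from 2002-12-13 is 2007-12-13.
The plaintiff's legal incapacity from 2007-11-04 to 2008-09-21 tolled the period for 322 days, extending the deadline to 2008-10-30.
The 2008-10-18 filing precedes the 2008-10-30 deadline; the claim is timely.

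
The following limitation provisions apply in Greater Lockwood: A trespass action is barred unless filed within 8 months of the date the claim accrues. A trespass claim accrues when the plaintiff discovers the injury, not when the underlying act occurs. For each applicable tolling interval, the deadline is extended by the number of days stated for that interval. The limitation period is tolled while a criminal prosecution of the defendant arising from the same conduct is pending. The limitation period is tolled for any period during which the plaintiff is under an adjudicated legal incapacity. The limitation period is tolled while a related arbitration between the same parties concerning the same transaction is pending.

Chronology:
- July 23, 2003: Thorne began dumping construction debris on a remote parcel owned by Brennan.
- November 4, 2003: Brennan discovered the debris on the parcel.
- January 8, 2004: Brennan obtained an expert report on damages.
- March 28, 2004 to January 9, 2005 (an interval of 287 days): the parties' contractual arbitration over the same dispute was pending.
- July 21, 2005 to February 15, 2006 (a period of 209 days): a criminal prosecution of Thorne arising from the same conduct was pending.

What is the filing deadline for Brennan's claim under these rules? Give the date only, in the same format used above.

The claim did not accrue until Brennan discovered the injury on November 4, 2003; the July 23, 2003 act date does not start the clock under the stated rule.
8 months from November 4, 2003 is July 4, 2004.
The pending related arbitration from March 28, 2004 to January 9, 2005 tolled the period for 287 days, extending the deadline to April 17, 2005.
The pending criminal prosecution from July 21, 2005 to February 15, 2006 began after the period had already run on April 17, 2005, so it has no tolling effect.
Nothing else in the chronology tolls or restarts the period.

April 17, 2005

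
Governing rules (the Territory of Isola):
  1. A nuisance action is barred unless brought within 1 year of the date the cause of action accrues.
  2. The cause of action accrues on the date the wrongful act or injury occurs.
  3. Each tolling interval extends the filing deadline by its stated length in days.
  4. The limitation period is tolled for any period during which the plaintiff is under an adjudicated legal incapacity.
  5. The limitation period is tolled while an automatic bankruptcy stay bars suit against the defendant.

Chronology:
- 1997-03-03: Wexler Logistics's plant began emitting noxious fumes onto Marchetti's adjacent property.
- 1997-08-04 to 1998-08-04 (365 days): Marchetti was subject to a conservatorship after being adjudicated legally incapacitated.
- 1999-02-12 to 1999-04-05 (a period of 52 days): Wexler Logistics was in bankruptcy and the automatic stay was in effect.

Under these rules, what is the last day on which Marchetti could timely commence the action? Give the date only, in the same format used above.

1999-04-24

The cause of action accrued on 1997-03-03, the date of the act.
1 year from 1997-03-03 is 1998-03-03.
Because the plaintiff's legal incapacity ran from 1997-08-04 to 1998-08-04, the deadline is extended by 365 days to 1999-03-03.
The automatic bankruptcy stay from 1999-02-12 to 1999-04-05 tolled the period for 52 days, extending the deadline to 1999-04-24.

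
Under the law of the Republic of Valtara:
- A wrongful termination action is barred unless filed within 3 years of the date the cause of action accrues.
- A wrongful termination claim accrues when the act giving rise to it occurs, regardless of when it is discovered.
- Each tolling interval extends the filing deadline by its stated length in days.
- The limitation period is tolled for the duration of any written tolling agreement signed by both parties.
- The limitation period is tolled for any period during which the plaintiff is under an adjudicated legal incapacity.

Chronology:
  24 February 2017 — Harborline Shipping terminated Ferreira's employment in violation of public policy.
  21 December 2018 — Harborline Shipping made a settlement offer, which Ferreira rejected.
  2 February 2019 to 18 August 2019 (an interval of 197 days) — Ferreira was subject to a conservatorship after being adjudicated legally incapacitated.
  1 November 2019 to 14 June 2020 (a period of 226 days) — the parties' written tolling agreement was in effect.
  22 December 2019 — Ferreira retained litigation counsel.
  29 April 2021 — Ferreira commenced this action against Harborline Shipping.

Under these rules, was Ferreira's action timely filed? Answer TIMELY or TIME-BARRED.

TIME-BARRED

The claim accrued on 24 February 2017, when the wrongful act occurred.
3 years from 24 February 2017 is 24 February 2020.
The period was tolled for 197 days by the plaintiff's legal incapacity (2 February 2019 to 18 August 2019), pushing the deadline to 8 September 2020.
Because the written tolling agreement ran from 1 November 2019 to 14 June 2020, the deadline is extended by 226 days to 22 April 2021.
Nothing else in the chronology tolls or restarts the period.
Filing on 29 April 2021 missed the 22 April 2021 deadline — the action is time-barred.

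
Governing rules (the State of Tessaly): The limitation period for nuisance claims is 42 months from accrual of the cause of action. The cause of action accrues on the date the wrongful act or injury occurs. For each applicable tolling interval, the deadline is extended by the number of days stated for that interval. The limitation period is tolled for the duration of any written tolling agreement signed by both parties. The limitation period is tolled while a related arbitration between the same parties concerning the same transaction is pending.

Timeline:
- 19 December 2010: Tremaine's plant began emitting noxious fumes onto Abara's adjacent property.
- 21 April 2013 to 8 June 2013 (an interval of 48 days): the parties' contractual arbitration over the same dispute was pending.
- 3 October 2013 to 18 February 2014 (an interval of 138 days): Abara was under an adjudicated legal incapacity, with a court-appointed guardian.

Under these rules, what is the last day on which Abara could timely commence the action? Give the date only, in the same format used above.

The limitation period began to run on 19 December 2010.
The untolled deadline — 42 months after 19 December 2010 — is 19 June 2014.
Because the pending related arbitration ran from 21 April 2013 to 8 June 2013, the deadline is extended by 48 days to 6 August 2014.
The plaintiff's legal incapacity from 3 October 2013 to 18 February 2014 does not toll the period, because no stated rule makes the plaintiff's incapacity a tolling event.

6 August 2014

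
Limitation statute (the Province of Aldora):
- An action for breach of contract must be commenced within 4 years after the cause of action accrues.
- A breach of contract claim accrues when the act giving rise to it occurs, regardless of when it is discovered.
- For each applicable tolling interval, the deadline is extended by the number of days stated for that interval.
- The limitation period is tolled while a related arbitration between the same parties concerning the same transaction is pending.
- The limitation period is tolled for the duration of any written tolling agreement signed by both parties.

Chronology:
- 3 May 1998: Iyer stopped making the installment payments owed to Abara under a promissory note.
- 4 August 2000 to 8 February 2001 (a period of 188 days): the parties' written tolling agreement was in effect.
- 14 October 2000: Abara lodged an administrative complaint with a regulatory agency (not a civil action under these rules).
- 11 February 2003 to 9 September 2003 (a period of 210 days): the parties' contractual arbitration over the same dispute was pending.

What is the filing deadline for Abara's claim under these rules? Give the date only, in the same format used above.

7 November 2002

The limitation period began to run on 3 May 1998.
Adding the 4 years base period to 3 May 1998 gives a deadline of 3 May 2002, before any tolling.
The period was tolled for 188 days by the written tolling agreement (4 August 2000 to 8 February 2001), pushing the deadline to 7 November 2002.
By the time the pending related arbitration began on 11 February 2003, the limitation period had already expired on 7 November 2002; that interval cannot revive it.
The other events in the timeline have no effect on the limitation period under the stated rules.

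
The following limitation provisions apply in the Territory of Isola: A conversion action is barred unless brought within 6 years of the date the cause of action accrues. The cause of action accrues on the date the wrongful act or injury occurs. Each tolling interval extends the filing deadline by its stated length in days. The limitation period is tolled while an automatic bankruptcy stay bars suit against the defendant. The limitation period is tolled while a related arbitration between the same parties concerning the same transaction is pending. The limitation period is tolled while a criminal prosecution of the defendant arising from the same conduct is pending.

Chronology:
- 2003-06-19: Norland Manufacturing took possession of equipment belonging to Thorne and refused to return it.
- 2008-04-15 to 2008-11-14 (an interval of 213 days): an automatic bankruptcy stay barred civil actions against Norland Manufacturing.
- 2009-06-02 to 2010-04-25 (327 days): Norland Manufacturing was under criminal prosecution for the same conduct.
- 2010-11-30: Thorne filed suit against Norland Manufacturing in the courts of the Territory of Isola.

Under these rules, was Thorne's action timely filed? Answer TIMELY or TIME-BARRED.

TIMELY

The limitation period began to run on 2003-06-19.
Adding the 6 years base period to 2003-06-19 gives a deadline of 2009-06-19, before any tolling.
The automatic bankruptcy stay from 2008-04-15 to 2008-11-14 tolled the period for 213 days, extending the deadline to 2010-01-18.
The period was tolled for 327 days by the pending criminal prosecution (2009-06-02 to 2010-04-25), pushing the deadline to 2010-12-11.
Thorne filed on 2010-11-30, before the 2010-12-11 deadline, so the action is timely.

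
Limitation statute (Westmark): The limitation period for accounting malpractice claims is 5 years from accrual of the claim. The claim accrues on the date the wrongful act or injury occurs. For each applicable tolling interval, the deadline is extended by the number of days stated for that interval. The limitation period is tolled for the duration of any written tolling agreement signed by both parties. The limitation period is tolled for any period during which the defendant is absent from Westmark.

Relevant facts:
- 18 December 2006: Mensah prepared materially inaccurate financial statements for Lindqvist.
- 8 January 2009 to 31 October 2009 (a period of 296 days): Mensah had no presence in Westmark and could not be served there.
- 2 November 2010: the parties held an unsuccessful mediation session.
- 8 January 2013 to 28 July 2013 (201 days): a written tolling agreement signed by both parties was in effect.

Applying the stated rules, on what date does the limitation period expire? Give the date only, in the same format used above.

9 October 2012

The claim accrued on 18 December 2006, when the wrongful act occurred.
5 years from 18 December 2006 is 18 December 2011.
Because the defendant's absence from the jurisdiction ran from 8 January 2009 to 31 October 2009, the deadline is extended by 296 days to 9 October 2012.
The written tolling agreement starting 8 January 2013 came too late — the period had run on 9 October 2012 — and so does not extend the deadline.
None of the other events listed affects the running of the period under the stated rules.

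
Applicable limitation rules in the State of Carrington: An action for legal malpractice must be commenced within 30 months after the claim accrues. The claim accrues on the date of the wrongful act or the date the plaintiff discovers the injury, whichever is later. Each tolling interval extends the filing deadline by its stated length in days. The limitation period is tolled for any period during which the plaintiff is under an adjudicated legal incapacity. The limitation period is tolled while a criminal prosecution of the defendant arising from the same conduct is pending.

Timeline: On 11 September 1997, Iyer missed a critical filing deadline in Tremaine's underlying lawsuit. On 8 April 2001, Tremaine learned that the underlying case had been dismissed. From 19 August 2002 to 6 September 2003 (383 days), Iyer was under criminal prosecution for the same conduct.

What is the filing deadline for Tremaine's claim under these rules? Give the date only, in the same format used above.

The claim accrued on 8 April 2001 — the later of the 11 September 1997 act and the 8 April 2001 discovery.
The untolled deadline — 30 months after 8 April 2001 — is 8 October 2003.
Because the pending criminal prosecution ran from 19 August 2002 to 6 September 2003, the deadline is extended by 383 days to 25 October 2004.

25 October 2004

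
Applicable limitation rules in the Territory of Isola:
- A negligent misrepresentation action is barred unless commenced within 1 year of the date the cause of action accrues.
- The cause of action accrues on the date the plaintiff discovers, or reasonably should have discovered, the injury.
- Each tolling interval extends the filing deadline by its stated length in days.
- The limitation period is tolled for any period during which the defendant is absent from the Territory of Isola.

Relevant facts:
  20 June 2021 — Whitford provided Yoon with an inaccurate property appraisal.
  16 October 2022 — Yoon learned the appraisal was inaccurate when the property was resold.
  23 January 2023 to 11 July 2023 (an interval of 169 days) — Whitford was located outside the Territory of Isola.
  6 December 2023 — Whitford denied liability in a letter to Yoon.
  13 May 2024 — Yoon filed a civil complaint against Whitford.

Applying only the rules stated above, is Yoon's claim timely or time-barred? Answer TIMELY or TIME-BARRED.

TIME-BARRED

Accrual is tied to discovery, so the period began on 16 October 2022 rather than on 20 June 2021 when the act occurred.
The untolled deadline — 1 year after 16 October 2022 — is 16 October 2023.
The defendant's absence from the jurisdiction from 23 January 2023 to 11 July 2023 tolled the period for 169 days, extending the deadline to 2 April 2024.
Nothing else in the chronology tolls or restarts the period.
The 13 May 2024 filing falls after the 2 April 2024 deadline; the claim is time-barred.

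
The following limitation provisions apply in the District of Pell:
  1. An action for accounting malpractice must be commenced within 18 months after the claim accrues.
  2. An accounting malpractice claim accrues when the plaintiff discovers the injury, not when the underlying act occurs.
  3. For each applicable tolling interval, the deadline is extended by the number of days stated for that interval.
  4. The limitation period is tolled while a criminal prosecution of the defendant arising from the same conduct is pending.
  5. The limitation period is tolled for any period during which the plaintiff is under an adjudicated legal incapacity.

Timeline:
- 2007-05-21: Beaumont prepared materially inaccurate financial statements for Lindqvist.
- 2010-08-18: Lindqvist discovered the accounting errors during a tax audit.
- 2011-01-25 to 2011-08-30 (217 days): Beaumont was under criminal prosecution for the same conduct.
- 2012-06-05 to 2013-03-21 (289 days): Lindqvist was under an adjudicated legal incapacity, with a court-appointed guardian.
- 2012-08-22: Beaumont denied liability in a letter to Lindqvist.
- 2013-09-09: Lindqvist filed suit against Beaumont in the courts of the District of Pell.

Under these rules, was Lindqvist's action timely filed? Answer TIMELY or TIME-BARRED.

TIME-BARRED

The claim did not accrue until Lindqvist discovered the injury on 2010-08-18; the 2007-05-21 act date does not start the clock under the stated rule.
The untolled deadline — 18 months after 2010-08-18 — is 2012-02-18.
The pending criminal prosecution from 2011-01-25 to 2011-08-30 tolled the period for 217 days, extending the deadline to 2012-09-22.
The period was tolled for 289 days by the plaintiff's legal incapacity (2012-06-05 to 2013-03-21), pushing the deadline to 2013-07-08.
None of the other events listed affects the running of the period under the stated rules.
Lindqvist filed on 2013-09-09, after the 2013-07-08 deadline, so the action is time-barred.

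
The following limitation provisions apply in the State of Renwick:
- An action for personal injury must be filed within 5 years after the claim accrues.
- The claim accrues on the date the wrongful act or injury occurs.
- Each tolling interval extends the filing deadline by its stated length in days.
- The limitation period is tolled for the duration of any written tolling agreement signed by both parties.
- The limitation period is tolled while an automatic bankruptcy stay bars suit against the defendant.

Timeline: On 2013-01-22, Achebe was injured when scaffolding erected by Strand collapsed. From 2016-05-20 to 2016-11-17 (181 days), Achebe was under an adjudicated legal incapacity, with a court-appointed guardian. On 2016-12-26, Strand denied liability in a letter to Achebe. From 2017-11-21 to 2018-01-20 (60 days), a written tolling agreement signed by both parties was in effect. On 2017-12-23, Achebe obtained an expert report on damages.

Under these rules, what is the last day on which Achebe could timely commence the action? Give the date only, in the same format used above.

The limitation period began to run on 2013-01-22.
Adding the 5 years base period to 2013-01-22 gives a deadline of 2018-01-22, before any tolling.
The written tolling agreement from 2017-11-21 to 2018-01-20 tolled the period for 60 days, extending the deadline to 2018-03-23.
Although the plaintiff's incapacity ran from 2016-05-20 to 2016-11-17, the stated rules do not make that a tolling event, so it is disregarded.
None of the other events listed affects the running of the period under the stated rules.

2018-03-23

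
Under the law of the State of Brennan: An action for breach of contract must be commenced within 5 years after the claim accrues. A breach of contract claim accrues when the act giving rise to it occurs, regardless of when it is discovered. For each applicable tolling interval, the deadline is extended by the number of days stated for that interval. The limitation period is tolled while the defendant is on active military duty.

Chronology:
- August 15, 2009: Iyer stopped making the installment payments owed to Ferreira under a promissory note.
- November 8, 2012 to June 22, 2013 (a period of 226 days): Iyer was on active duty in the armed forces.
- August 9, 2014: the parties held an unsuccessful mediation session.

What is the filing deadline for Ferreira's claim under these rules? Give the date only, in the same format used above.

The limitation period began to run on August 15, 2009.
The untolled deadline — 5 years after August 15, 2009 — is August 15, 2014.
The defendant's active military service from November 8, 2012 to June 22, 2013 tolled the period for 226 days, extending the deadline to March 29, 2015.
Nothing else in the chronology tolls or restarts the period.

March 29, 2015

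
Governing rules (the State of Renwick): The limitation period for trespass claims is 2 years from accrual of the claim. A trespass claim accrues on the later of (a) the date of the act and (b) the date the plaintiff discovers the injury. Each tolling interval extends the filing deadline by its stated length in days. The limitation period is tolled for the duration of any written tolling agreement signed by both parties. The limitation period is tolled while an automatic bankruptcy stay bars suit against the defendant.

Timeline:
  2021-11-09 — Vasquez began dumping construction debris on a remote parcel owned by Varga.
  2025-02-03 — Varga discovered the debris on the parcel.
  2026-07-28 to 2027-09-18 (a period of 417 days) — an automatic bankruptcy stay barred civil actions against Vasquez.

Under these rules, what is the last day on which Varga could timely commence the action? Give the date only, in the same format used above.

Taking the later of the act (2021-11-09) and discovery (2025-02-03), the claim accrued on 2025-02-03.
Adding the 2 years base period to 2025-02-03 gives a deadline of 2027-02-03, before any tolling.
Because the automatic bankruptcy stay ran from 2026-07-28 to 2027-09-18, the deadline is extended by 417 days to 2028-03-26.

2028-03-26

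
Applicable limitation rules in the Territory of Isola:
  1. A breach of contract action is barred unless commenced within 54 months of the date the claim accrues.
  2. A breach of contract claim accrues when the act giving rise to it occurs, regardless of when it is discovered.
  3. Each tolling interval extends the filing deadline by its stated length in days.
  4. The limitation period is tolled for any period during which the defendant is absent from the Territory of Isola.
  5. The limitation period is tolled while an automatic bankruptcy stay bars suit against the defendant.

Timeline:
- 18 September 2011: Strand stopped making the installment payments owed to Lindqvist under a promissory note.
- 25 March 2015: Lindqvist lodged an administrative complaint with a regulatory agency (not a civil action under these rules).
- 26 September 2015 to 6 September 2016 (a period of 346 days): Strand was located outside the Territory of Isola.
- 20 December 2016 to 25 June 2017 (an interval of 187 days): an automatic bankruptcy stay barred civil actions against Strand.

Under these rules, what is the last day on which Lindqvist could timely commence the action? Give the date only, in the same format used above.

The limitation period began to run on 18 September 2011.
54 months from 18 September 2011 is 18 March 2016.
Because the defendant's absence from the jurisdiction ran from 26 September 2015 to 6 September 2016, the deadline is extended by 346 days to 27 February 2017.
The period was tolled for 187 days by the automatic bankruptcy stay (20 December 2016 to 25 June 2017), pushing the deadline to 2 September 2017.
None of the other events listed affects the running of the period under the stated rules.

2 September 2017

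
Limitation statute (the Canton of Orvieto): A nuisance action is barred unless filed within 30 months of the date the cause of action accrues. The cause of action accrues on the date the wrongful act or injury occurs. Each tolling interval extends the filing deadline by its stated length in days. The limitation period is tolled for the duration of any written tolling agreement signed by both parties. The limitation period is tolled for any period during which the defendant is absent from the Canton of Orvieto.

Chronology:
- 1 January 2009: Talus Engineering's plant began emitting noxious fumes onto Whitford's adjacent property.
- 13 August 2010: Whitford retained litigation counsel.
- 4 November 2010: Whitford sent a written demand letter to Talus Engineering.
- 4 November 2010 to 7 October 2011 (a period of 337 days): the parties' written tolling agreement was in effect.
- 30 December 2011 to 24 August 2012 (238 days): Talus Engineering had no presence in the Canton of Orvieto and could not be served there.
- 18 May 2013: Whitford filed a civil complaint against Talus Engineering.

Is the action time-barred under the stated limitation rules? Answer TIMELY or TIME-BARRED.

TIME-BARRED

The cause of action accrued on 1 January 2009, the date of the act.
Adding the 30 months base period to 1 January 2009 gives a deadline of 1 July 2011, before any tolling.
The written tolling agreement from 4 November 2010 to 7 October 2011 tolled the period for 337 days, extending the deadline to 2 June 2012.
Because the defendant's absence from the jurisdiction ran from 30 December 2011 to 24 August 2012, the deadline is extended by 238 days to 26 January 2013.
The other events in the timeline have no effect on the limitation period under the stated rules.
The 18 May 2013 filing falls after the 26 January 2013 deadline; the claim is time-barred.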